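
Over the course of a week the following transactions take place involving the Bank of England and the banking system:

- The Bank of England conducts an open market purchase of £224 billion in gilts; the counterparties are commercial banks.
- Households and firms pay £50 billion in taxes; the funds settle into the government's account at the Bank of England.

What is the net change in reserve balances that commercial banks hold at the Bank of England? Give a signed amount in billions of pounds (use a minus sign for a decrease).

+£174 billion

OMO purchase (from banks) £224 billion: the Bank of England pays by crediting reserve accounts → +£224B.
Government account inflow £50 billion: funds move from bank reserves into the government account → −£50B.
Net: 224 − 50 = +£174 billion.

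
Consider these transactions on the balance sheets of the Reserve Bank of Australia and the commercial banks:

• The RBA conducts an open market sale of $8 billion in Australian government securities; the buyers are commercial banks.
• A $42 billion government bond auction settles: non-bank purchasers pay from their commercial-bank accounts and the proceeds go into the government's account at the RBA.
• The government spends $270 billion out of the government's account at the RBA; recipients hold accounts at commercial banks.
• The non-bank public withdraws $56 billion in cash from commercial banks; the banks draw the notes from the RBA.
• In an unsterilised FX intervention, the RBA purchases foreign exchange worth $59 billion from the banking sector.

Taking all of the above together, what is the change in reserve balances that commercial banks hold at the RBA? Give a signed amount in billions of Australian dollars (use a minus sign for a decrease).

RBA balance sheet:
  Assets:      Securities −$8B, Foreign assets +$59B
  Liabilities: Bank reserves +$223B, Currency in circulation +$56B, Government deposits −$228B
Commercial banking system:
  Assets:      Reserves at CB +$223B, Securities +$8B, Foreign assets −$59B
  Liabilities: Checkable deposits +$172B
So the change in reserve balances that commercial banks hold at the RBA is +$223 billion.

+$223 billion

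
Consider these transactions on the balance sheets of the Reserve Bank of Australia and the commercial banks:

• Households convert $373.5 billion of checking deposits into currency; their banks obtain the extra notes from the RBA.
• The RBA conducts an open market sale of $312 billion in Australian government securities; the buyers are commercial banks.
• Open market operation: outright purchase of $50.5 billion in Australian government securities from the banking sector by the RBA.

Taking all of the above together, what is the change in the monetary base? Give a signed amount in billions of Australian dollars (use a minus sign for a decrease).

-$261.5 billion

Currency withdrawal $373.5 billion: just a shift between currency and reserves — both are base money → 0.
OMO sale (to banks) $312 billion: RBA balance sheet contracts → −$312B.
OMO purchase (from banks) $50.5 billion: RBA balance sheet expands → +$50.5B.
Net: 0 − 312 + 50.5 = -$261.5 billion.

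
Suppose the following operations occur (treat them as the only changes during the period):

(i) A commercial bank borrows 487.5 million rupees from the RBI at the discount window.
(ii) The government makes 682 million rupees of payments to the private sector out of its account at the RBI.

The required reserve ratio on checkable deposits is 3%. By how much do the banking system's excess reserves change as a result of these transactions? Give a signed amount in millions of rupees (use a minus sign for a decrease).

+1149.04 million

Discount-window loan 487.5 million rupees: reserves +487.5M, deposits 0.
Government spending 682 million rupees: reserves +682M, deposits +682M.
Totals: Δreserves = +1169.5M, Δdeposits = +682M.
Δrequired reserves = 3% × +682M = +20.46M.
Δexcess reserves = Δreserves − Δrequired = +1169.5M − (+20.46M) = +1149.04 million.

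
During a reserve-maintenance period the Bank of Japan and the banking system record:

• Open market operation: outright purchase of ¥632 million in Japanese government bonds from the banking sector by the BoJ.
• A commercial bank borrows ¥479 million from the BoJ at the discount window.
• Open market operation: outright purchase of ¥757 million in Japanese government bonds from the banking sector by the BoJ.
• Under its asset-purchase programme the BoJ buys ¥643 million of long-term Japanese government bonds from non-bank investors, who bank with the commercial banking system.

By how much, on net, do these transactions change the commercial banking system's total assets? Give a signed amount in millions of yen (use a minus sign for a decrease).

BoJ balance sheet:
  Assets:      Securities +¥2032M, Loans to banks +¥479M
  Liabilities: Bank reserves +¥2511M
Commercial banking system:
  Assets:      Reserves at CB +¥2511M, Securities −¥1389M
  Liabilities: Checkable deposits +¥643M, Borrowings from CB +¥479M
Change in total bank assets = +¥1122 million.

+¥1122 million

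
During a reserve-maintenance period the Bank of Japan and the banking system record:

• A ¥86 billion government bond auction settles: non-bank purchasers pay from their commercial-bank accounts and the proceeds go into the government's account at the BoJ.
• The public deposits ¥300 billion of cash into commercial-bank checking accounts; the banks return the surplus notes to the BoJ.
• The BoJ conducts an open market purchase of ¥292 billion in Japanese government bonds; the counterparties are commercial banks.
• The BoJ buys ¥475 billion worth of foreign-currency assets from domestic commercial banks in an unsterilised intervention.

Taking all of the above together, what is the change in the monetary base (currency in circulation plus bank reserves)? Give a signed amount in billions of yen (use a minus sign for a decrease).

+¥681 billion

Government account inflow ¥86 billion: reserves shift to a non-base liability → −¥86B.
Currency deposit ¥300 billion: just a shift between currency and reserves — both are base money → 0.
OMO purchase (from banks) ¥292 billion: BoJ balance sheet expands → +¥292B.
FX purchase ¥475 billion: BoJ balance sheet expands → +¥475B.
Net: −86 + 0 + 292 + 475 = +¥681 billion.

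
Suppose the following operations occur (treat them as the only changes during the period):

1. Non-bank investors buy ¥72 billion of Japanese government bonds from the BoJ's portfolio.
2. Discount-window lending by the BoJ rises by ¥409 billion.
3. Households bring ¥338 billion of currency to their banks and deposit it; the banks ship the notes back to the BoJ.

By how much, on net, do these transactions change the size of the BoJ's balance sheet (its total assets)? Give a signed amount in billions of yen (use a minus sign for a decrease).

+¥337 billion

Asset sale (to non-banks) ¥72 billion: a BoJ asset is shed → −¥72B.
Discount-window loan ¥409 billion: a BoJ asset is acquired → +¥409B.
Currency deposit ¥338 billion: only the composition of liabilities changes → 0.
Net: −72 + 409 + 0 = +¥337 billion.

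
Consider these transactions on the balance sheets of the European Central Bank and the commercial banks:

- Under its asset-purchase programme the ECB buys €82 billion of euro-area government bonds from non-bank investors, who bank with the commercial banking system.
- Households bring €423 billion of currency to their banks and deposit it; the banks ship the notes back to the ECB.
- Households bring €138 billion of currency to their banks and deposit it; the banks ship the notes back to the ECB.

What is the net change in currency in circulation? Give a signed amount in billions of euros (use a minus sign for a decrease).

Asset purchase (from non-banks) €82 billion: no currency enters or leaves circulation → 0.
Currency deposit €423 billion: notes return to the central bank → −€423B.
Currency deposit €138 billion: notes return to the central bank → −€138B.
Net: 0 − 423 − 138 = -€561 billion.

-€561 billion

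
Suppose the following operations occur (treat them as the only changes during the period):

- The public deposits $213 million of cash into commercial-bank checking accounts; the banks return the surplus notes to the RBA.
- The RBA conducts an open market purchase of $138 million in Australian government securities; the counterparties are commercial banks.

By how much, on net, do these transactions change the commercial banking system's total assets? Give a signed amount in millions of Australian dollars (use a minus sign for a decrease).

RBA balance sheet:
  Assets:      Securities +$138M
  Liabilities: Bank reserves +$351M, Currency in circulation −$213M
Commercial banking system:
  Assets:      Reserves at CB +$351M, Securities −$138M
  Liabilities: Checkable deposits +$213M
Change in total bank assets = +$213 million.

+$213 million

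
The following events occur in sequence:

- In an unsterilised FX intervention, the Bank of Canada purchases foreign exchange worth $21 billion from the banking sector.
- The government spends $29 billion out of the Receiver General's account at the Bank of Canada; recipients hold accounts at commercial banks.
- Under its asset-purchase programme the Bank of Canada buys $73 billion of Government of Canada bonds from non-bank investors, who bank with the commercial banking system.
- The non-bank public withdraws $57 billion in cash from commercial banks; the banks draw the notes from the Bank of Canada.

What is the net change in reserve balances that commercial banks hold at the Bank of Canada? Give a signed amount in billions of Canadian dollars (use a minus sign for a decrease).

+$66 billion

Bank of Canada balance sheet:
  Assets:      Securities +$73B, Foreign assets +$21B
  Liabilities: Bank reserves +$66B, Currency in circulation +$57B, Government deposits −$29B
Commercial banking system:
  Assets:      Reserves at CB +$66B, Foreign assets −$21B
  Liabilities: Checkable deposits +$45B
So the change in reserve balances that commercial banks hold at the Bank of Canada is +$66 billion.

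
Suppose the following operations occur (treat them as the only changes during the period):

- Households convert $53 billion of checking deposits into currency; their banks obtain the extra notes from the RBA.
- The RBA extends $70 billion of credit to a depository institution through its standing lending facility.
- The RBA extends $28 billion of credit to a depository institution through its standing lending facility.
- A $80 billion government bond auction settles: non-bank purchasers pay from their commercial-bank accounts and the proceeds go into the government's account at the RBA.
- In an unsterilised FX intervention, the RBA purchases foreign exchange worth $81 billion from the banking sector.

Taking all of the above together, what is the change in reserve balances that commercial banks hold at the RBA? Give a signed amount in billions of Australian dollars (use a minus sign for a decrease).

Currency withdrawal $53 billion: banks swap reserves for currency → −$53B.
Discount-window loan $70 billion: the loan is credited to the bank's reserve account → +$70B.
Discount-window loan $28 billion: the loan is credited to the bank's reserve account → +$28B.
Government account inflow $80 billion: funds move from bank reserves into the government account → −$80B.
FX purchase $81 billion: the RBA pays by crediting reserve accounts → +$81B.
Net: −53 + 70 + 28 − 80 + 81 = +$46 billion.

+$46 billion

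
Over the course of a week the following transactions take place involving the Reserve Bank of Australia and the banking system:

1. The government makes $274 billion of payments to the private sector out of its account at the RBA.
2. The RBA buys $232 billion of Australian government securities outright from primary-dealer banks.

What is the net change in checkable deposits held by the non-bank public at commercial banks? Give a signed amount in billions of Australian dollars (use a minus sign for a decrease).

+$274 billion

RBA balance sheet:
  Assets:      Securities +$232B
  Liabilities: Bank reserves +$506B, Government deposits −$274B
Commercial banking system:
  Assets:      Reserves at CB +$506B, Securities −$232B
  Liabilities: Checkable deposits +$274B
So the change in checkable deposits held by the non-bank public at commercial banks is +$274 billion.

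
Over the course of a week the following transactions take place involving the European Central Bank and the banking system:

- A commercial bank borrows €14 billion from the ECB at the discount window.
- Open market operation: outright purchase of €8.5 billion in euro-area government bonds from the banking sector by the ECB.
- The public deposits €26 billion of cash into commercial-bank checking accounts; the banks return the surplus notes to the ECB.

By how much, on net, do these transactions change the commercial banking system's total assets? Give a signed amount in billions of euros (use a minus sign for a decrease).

Discount-window loan €14 billion: bank balance sheets expand → +€14B.
OMO purchase (from banks) €8.5 billion: just an asset swap on bank balance sheets → 0.
Currency deposit €26 billion: bank balance sheets expand → +€26B.
Net: 14 + 0 + 26 = +€40 billion.

+€40 billion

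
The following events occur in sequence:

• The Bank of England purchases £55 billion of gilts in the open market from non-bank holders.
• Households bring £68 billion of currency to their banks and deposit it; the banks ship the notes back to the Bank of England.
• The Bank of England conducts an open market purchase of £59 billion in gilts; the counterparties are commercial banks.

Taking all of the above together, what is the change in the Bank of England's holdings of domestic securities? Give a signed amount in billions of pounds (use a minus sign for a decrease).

Bank of England balance sheet:
  Assets:      Securities +£114B
  Liabilities: Bank reserves +£182B, Currency in circulation −£68B
So the change in the Bank of England's holdings of domestic securities is +£114 billion.

+£114 billion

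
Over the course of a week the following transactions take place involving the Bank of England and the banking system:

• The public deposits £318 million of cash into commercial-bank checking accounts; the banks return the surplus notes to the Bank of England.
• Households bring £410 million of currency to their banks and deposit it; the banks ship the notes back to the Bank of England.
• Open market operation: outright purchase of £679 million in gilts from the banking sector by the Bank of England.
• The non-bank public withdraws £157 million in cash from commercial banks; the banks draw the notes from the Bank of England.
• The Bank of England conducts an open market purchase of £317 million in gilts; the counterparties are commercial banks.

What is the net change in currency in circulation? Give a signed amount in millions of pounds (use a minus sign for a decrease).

Currency deposit £318 million: notes return to the central bank → −£318M.
Currency deposit £410 million: notes return to the central bank → −£410M.
OMO purchase (from banks) £679 million: no currency enters or leaves circulation → 0.
Currency withdrawal £157 million: notes leave the central bank → +£157M.
OMO purchase (from banks) £317 million: no currency enters or leaves circulation → 0.
Net: −318 − 410 + 0 + 157 + 0 = -£571 million.

-£571 million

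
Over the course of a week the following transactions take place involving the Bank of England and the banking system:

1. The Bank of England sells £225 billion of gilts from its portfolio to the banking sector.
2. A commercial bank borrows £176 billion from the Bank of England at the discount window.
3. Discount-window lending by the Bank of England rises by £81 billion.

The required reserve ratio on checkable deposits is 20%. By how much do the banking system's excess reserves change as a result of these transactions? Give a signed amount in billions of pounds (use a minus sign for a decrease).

OMO sale (to banks) £225 billion: reserves −£225B, deposits 0.
Discount-window loan £176 billion: reserves +£176B, deposits 0.
Discount-window loan £81 billion: reserves +£81B, deposits 0.
Totals: Δreserves = +£32B, Δdeposits = 0.
Δrequired reserves = 20% × 0 = 0.
Δexcess reserves = Δreserves − Δrequired = +£32B − (0) = +£32 billion.

+£32 billion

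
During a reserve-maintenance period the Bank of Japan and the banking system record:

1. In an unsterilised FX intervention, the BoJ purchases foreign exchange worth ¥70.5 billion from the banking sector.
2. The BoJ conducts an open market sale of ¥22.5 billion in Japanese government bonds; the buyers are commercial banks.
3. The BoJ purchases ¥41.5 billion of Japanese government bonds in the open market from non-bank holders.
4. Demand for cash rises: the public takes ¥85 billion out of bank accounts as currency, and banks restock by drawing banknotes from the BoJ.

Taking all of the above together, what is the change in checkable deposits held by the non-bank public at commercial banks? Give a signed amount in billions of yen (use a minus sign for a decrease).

-¥43.5 billion

FX purchase ¥70.5 billion: the counterparty is a bank, so public deposits are unchanged → 0.
OMO sale (to banks) ¥22.5 billion: the counterparty is a bank, so public deposits are unchanged → 0.
Asset purchase (from non-banks) ¥41.5 billion: non-bank counterparties' bank balances rise → +¥41.5B.
Currency withdrawal ¥85 billion: non-bank counterparties' bank balances fall → −¥85B.
Net: 0 + 0 + 41.5 − 85 = -¥43.5 billion.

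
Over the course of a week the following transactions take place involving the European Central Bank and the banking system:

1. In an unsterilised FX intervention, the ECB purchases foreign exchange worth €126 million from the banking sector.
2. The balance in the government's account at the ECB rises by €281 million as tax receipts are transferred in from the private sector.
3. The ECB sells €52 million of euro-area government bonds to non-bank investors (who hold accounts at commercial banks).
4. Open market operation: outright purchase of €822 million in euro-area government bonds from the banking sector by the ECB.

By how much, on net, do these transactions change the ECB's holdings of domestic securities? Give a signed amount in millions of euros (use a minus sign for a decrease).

ECB balance sheet:
  Assets:      Securities +€770M, Foreign assets +€126M
  Liabilities: Bank reserves +€615M, Government deposits +€281M
Commercial banking system:
  Assets:      Reserves at CB +€615M, Securities −€822M, Foreign assets −€126M
  Liabilities: Checkable deposits −€333M
So the change in the ECB's holdings of domestic securities is +€770 million.

+€770 million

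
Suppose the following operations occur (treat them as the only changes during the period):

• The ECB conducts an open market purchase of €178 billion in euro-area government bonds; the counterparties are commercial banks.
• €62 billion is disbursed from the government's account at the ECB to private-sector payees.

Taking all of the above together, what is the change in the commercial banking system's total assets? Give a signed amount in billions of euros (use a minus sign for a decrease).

OMO purchase (from banks) €178 billion: just an asset swap on bank balance sheets → 0.
Government spending €62 billion: bank balance sheets expand → +€62B.
Net: 0 + 62 = +€62 billion.

+€62 billion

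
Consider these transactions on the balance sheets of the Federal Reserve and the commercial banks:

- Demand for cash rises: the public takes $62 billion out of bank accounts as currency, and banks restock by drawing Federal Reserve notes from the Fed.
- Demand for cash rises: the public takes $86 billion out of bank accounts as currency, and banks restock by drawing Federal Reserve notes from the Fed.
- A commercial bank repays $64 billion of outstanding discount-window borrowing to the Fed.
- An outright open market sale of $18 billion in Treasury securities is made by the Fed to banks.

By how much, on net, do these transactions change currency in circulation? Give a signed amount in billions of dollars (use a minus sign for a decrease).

+$148 billion

Fed balance sheet:
  Assets:      Securities −$18B, Loans to banks −$64B
  Liabilities: Bank reserves −$230B, Currency in circulation +$148B
So the change in currency in circulation is +$148 billion.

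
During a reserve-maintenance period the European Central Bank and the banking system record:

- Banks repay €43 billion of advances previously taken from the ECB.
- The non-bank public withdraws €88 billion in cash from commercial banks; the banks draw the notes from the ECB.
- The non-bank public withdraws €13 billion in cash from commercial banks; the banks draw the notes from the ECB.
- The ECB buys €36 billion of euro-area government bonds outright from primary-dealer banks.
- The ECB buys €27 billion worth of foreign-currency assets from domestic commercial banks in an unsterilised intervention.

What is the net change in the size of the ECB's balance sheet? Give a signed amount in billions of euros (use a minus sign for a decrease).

Discount-window repayment €43 billion: an ECB asset is shed → −€43B.
Currency withdrawal €88 billion: only the composition of liabilities changes → 0.
Currency withdrawal €13 billion: only the composition of liabilities changes → 0.
OMO purchase (from banks) €36 billion: an ECB asset is acquired → +€36B.
FX purchase €27 billion: an ECB asset is acquired → +€27B.
Net: −43 + 0 + 0 + 36 + 27 = +€20 billion.

+€20 billion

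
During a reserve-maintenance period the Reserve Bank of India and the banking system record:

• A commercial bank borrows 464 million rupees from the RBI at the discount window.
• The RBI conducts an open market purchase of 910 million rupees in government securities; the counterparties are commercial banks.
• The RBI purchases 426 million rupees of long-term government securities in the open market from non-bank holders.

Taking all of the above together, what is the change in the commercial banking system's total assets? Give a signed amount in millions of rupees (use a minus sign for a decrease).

+890 million

RBI balance sheet:
  Assets:      Securities +1336M, Loans to banks +464M
  Liabilities: Bank reserves +1800M
Commercial banking system:
  Assets:      Reserves at CB +1800M, Securities −910M
  Liabilities: Checkable deposits +426M, Borrowings from CB +464M
Change in total bank assets = +890 million.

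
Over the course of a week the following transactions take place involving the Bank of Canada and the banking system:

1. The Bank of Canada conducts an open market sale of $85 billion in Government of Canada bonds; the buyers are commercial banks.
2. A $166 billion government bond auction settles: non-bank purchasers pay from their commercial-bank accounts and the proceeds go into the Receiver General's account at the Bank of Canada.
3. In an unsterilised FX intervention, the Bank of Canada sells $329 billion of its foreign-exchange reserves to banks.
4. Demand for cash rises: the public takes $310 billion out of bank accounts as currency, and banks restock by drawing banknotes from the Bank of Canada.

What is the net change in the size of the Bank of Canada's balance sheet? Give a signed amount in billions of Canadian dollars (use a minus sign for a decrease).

-$414 billion

OMO sale (to banks) $85 billion: a Bank of Canada asset is shed → −$85B.
Government account inflow $166 billion: only the composition of liabilities changes → 0.
FX sale $329 billion: a Bank of Canada asset is shed → −$329B.
Currency withdrawal $310 billion: only the composition of liabilities changes → 0.
Net: −85 + 0 − 329 + 0 = -$414 billion.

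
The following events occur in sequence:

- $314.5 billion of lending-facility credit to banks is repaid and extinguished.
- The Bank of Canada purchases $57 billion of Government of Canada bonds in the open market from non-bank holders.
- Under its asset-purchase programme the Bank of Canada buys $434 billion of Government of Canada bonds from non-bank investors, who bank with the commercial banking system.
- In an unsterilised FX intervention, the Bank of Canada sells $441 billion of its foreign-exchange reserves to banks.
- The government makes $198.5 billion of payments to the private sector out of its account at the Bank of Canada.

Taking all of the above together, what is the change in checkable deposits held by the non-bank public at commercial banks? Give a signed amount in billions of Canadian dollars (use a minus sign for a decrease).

+$689.5 billion

Discount-window repayment $314.5 billion: the counterparty is a bank, so public deposits are unchanged → 0.
Asset purchase (from non-banks) $57 billion: non-bank counterparties' bank balances rise → +$57B.
Asset purchase (from non-banks) $434 billion: non-bank counterparties' bank balances rise → +$434B.
FX sale $441 billion: the counterparty is a bank, so public deposits are unchanged → 0.
Government spending $198.5 billion: non-bank counterparties' bank balances rise → +$198.5B.
Net: 0 + 57 + 434 + 0 + 198.5 = +$689.5 billion.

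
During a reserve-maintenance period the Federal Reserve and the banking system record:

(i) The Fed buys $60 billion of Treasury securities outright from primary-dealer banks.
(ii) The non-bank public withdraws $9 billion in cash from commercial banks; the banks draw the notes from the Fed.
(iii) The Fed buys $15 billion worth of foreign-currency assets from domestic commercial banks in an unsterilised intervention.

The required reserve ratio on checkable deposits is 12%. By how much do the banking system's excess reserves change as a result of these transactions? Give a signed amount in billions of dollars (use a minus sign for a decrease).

+$67.08 billion

OMO purchase (from banks) $60 billion: reserves +$60B, deposits 0.
Currency withdrawal $9 billion: reserves −$9B, deposits −$9B.
FX purchase $15 billion: reserves +$15B, deposits 0.
Totals: Δreserves = +$66B, Δdeposits = −$9B.
Δrequired reserves = 12% × −$9B = −$1.08B.
Δexcess reserves = Δreserves − Δrequired = +$66B − (−$1.08B) = +$67.08 billion.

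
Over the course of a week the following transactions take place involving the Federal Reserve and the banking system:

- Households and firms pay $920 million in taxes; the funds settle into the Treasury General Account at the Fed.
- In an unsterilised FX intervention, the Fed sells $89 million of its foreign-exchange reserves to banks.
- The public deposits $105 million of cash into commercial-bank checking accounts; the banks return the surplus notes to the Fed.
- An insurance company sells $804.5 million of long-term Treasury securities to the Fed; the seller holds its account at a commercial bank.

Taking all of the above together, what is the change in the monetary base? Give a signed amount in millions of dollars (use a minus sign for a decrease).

-$204.5 million

Government account inflow $920 million: reserves shift to a non-base liability → −$920M.
FX sale $89 million: Fed balance sheet contracts → −$89M.
Currency deposit $105 million: just a shift between currency and reserves — both are base money → 0.
Asset purchase (from non-banks) $804.5 million: Fed balance sheet expands → +$804.5M.
Net: −920 − 89 + 0 + 804.5 = -$204.5 million.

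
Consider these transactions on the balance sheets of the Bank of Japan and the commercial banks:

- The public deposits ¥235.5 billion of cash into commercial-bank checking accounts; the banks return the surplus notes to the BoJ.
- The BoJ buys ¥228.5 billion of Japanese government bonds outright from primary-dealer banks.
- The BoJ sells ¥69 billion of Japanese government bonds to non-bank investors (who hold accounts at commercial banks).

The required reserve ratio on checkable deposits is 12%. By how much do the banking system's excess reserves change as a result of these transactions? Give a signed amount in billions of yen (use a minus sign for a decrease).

+¥375.02 billion

Currency deposit ¥235.5 billion: reserves +¥235.5B, deposits +¥235.5B.
OMO purchase (from banks) ¥228.5 billion: reserves +¥228.5B, deposits 0.
Asset sale (to non-banks) ¥69 billion: reserves −¥69B, deposits −¥69B.
Totals: Δreserves = +¥395B, Δdeposits = +¥166.5B.
Δrequired reserves = 12% × +¥166.5B = +¥19.98B.
Δexcess reserves = Δreserves − Δrequired = +¥395B − (+¥19.98B) = +¥375.02 billion.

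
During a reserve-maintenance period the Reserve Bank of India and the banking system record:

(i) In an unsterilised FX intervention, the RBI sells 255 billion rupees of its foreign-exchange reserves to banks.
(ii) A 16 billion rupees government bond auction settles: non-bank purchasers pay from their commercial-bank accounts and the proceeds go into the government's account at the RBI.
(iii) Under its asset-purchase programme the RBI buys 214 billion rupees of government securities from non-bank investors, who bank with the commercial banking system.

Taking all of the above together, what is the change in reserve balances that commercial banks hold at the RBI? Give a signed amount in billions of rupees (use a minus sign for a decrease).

FX sale 255 billion rupees: the buying banks pay out of their reserve balances → −255B.
Government account inflow 16 billion rupees: funds move from bank reserves into the government account → −16B.
Asset purchase (from non-banks) 214 billion rupees: the RBI pays by crediting reserve accounts → +214B.
Net: −255 − 16 + 214 = -57 billion.

-57 billion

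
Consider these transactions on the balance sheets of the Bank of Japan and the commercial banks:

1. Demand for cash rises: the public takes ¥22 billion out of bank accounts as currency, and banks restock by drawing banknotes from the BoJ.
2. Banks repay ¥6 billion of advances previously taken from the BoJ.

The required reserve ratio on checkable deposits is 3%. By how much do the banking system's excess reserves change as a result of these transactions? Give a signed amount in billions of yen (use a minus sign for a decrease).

-¥27.34 billion

Currency withdrawal ¥22 billion: reserves −¥22B, deposits −¥22B.
Discount-window repayment ¥6 billion: reserves −¥6B, deposits 0.
Totals: Δreserves = −¥28B, Δdeposits = −¥22B.
Δrequired reserves = 3% × −¥22B = −¥0.66B.
Δexcess reserves = Δreserves − Δrequired = −¥28B − (−¥0.66B) = -¥27.34 billion.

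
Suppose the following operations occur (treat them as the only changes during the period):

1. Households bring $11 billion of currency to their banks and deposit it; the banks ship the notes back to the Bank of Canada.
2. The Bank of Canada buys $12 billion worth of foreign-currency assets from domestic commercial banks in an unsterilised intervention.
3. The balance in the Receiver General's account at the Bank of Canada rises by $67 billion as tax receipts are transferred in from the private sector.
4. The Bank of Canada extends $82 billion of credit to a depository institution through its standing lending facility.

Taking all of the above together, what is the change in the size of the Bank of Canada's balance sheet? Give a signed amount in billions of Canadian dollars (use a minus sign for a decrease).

Bank of Canada balance sheet:
  Assets:      Loans to banks +$82B, Foreign assets +$12B
  Liabilities: Bank reserves +$38B, Currency in circulation −$11B, Government deposits +$67B
Commercial banking system:
  Assets:      Reserves at CB +$38B, Foreign assets −$12B
  Liabilities: Checkable deposits −$56B, Borrowings from CB +$82B
Change in total Bank of Canada assets = +$94 billion.

+$94 billion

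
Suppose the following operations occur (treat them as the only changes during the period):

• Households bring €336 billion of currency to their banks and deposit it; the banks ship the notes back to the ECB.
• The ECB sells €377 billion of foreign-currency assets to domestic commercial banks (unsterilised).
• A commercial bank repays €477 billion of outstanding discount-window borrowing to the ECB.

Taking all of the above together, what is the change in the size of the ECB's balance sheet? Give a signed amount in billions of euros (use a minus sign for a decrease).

ECB balance sheet:
  Assets:      Loans to banks −€477B, Foreign assets −€377B
  Liabilities: Bank reserves −€518B, Currency in circulation −€336B
Change in total ECB assets = -€854 billion.

-€854 billion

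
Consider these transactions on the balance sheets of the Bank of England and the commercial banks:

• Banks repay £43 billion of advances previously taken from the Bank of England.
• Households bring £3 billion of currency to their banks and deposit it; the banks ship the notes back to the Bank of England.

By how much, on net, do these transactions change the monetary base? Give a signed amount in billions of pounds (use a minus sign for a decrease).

-£43 billion

Bank of England balance sheet:
  Assets:      Loans to banks −£43B
  Liabilities: Bank reserves −£40B, Currency in circulation −£3B
Commercial banking system:
  Assets:      Reserves at CB −£40B
  Liabilities: Checkable deposits +£3B, Borrowings from CB −£43B
Monetary base = currency + reserves: −£3B + (−£40B) = -£43 billion.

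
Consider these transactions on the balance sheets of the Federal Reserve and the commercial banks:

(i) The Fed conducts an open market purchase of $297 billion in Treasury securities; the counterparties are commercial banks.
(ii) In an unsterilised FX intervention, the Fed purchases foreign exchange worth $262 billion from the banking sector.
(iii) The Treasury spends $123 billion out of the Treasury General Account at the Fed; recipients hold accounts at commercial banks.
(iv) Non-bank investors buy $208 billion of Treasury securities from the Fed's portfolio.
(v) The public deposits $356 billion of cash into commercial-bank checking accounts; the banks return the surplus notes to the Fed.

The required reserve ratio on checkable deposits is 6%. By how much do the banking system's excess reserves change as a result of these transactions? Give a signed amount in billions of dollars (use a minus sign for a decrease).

+$813.74 billion

OMO purchase (from banks) $297 billion: reserves +$297B, deposits 0.
FX purchase $262 billion: reserves +$262B, deposits 0.
Government spending $123 billion: reserves +$123B, deposits +$123B.
Asset sale (to non-banks) $208 billion: reserves −$208B, deposits −$208B.
Currency deposit $356 billion: reserves +$356B, deposits +$356B.
Totals: Δreserves = +$830B, Δdeposits = +$271B.
Δrequired reserves = 6% × +$271B = +$16.26B.
Δexcess reserves = Δreserves − Δrequired = +$830B − (+$16.26B) = +$813.74 billion.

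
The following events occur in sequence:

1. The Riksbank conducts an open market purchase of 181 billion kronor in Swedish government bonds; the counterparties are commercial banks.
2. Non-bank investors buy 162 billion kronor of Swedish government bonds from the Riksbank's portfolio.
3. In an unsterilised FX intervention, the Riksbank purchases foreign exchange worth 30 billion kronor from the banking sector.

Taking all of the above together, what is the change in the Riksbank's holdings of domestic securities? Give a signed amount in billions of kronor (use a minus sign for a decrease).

+19 billion

Riksbank balance sheet:
  Assets:      Securities +19B, Foreign assets +30B
  Liabilities: Bank reserves +49B
So the change in the Riksbank's holdings of domestic securities is +19 billion.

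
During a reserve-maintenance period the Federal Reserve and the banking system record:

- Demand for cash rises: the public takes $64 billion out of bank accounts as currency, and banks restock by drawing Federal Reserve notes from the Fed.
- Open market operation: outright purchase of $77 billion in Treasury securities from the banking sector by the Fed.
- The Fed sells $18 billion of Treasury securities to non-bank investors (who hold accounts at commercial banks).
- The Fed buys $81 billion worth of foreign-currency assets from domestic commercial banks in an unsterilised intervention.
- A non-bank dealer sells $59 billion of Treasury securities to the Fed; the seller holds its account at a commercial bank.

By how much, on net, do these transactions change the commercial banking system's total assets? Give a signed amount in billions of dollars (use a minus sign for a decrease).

Fed balance sheet:
  Assets:      Securities +$118B, Foreign assets +$81B
  Liabilities: Bank reserves +$135B, Currency in circulation +$64B
Commercial banking system:
  Assets:      Reserves at CB +$135B, Securities −$77B, Foreign assets −$81B
  Liabilities: Checkable deposits −$23B
Change in total bank assets = -$23 billion.

-$23 billion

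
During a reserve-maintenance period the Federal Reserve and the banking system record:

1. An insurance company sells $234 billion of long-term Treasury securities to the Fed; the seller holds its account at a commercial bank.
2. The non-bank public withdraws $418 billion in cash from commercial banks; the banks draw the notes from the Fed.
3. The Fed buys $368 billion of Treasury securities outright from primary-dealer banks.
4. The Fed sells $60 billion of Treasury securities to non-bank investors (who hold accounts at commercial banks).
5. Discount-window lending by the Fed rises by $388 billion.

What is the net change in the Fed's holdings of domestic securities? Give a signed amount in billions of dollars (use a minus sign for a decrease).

+$542 billion

Asset purchase (from non-banks) $234 billion: securities added to the Fed's portfolio → +$234B.
Currency withdrawal $418 billion: the Fed's securities portfolio is untouched → 0.
OMO purchase (from banks) $368 billion: securities added to the Fed's portfolio → +$368B.
Asset sale (to non-banks) $60 billion: securities removed from the Fed's portfolio → −$60B.
Discount-window loan $388 billion: the Fed's securities portfolio is untouched → 0.
Net: 234 + 0 + 368 − 60 + 0 = +$542 billion.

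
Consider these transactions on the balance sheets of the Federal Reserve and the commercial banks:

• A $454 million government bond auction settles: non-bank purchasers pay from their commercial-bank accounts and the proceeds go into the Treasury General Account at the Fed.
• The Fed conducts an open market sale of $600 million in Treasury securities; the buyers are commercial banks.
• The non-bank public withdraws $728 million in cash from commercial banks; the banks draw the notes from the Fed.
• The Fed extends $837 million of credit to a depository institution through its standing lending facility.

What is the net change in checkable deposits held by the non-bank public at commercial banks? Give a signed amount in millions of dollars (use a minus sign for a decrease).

Fed balance sheet:
  Assets:      Securities −$600M, Loans to banks +$837M
  Liabilities: Bank reserves −$945M, Currency in circulation +$728M, Government deposits +$454M
Commercial banking system:
  Assets:      Reserves at CB −$945M, Securities +$600M
  Liabilities: Checkable deposits −$1182M, Borrowings from CB +$837M
So the change in checkable deposits held by the non-bank public at commercial banks is -$1182 million.

-$1182 million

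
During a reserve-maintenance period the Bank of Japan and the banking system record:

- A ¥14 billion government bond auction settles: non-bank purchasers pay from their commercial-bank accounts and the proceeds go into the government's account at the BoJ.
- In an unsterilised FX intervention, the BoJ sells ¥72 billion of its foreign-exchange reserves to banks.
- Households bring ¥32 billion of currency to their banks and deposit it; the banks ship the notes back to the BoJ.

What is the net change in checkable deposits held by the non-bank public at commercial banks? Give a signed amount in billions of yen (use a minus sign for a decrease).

+¥18 billion

BoJ balance sheet:
  Assets:      Foreign assets −¥72B
  Liabilities: Bank reserves −¥54B, Currency in circulation −¥32B, Government deposits +¥14B
Commercial banking system:
  Assets:      Reserves at CB −¥54B, Foreign assets +¥72B
  Liabilities: Checkable deposits +¥18B
So the change in checkable deposits held by the non-bank public at commercial banks is +¥18 billion.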